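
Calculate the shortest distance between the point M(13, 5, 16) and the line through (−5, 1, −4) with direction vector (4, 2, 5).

Direction vector d = (4, 2, 5).
AP = (18, 4, 20), and AP × d = (−20, −10, 20).
|AP × d|² = 900 and |d|² = 45, so the distance is √(900/45) = √20 = 2√5.

2√5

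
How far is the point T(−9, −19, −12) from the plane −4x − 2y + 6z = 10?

2√14/7

Normal vector n = (−4, −2, 6), and n·(−9, −19, −12) − 10 = −8.
|n| = √(16 + 4 + 36) = 2√14, so the distance is |-8|/(2√14) = 4/√14.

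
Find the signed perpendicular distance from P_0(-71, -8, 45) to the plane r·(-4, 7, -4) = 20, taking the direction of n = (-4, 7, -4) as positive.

n·P_0 − 20 = 28.
|n| = 9, so the signed distance is 28/9.

28/9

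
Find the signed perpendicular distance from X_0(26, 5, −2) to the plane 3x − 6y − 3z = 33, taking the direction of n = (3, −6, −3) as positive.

7√6/6

n·X_0 − 33 = 21.
|n| = 3√6, so the signed distance is 7√6/6.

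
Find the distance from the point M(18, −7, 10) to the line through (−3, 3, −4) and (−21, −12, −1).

15√3

A direction vector is d = (−18, −15, 3).
AP = (21, −10, 14); AP·d = -186, |AP|² = 737, |d|² = 558.
distance² = |AP|² − (AP·d)²/|d|² = 737 − 34596/558 = 675, so the distance is 15√3.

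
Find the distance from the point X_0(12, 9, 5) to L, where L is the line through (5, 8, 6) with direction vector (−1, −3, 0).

√41

Direction vector d = (−1, −3, 0).
AP = (7, 1, −1), and AP × d = (−3, 1, −20).
|AP × d|² = 410 and |d|² = 10, so the distance is √(410/10) = √41.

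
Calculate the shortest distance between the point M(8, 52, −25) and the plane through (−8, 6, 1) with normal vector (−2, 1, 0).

The plane has equation n·(r − (−8, 6, 1)) = 0, i.e. n·r = 22.
d = |(-2)·8 + 1·52 − 22| / √(4 + 1 + 0) = |14| / √5 = 14/√5.

14√5/5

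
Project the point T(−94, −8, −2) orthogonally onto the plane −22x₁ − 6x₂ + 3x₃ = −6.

The perpendicular from T has direction n = (−22, −6, 3): r = (−94, −8, −2) + λ(−22, −6, 3).
Substitute into the plane: n·(T + λn) = -6 gives 2110 + 529λ = -6, so λ = -4.
Foot = (−94, −8, −2) + (-4)·(−22, −6, 3) = (−6, 16, −14).

(-6, 16, -14)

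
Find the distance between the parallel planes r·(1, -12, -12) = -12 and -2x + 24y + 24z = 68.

Divide the second equation by -2 to match normals: x - 12y - 12z = -34.
With common normal n = (1, -12, -12) (|n| = 17), the distance is |(-12) − (-34)|/|n| = 22/17.

22/17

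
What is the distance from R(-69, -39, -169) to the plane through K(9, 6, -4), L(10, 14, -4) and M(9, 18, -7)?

9

KL = (1, 8, 0) and KM = (0, 12, -3), so a normal is n = KL × KM = (-24, 3, 12).
Then n·(-69, -39, -169) - (-246) = -243.
|n| = √(576 + 9 + 144) = 27, so the distance is |-243|/27 = 9.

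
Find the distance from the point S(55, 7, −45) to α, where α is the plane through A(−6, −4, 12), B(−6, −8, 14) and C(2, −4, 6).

23√29/29

AB = (0, −4, 2) and AC = (8, 0, −6), so a normal is n = AB × AC = (24, 16, 32).
n = (24, 16, 32); n·P − 176 = -184; |n| = 8√29; distance = 184/(8√29) = 23/√29.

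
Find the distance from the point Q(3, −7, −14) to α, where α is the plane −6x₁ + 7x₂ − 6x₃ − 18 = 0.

Normal vector n = (−6, 7, −6), and n·(3, −7, −14) − 18 = −1.
|n| = √(36 + 49 + 36) = 11, so the distance is |-1|/11 = 1/11.

1/11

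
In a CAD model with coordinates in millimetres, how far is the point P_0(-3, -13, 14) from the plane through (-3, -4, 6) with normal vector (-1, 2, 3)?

The plane has equation n·(r − (-3, -4, 6)) = 0, i.e. n·r = 13.
Then n·(-3, -13, 14) - 13 = 6.
|n| = √(1 + 4 + 9) = √14, so the distance is |6|/√14 = 6/√14.

6/√14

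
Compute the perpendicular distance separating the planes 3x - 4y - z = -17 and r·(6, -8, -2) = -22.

6/√26

Divide the second equation by 2 to match normals: 3x - 4y - z = -11.
With common normal n = (3, -4, -1) (|n| = √26), the distance is |(-17) − (-11)|/|n| = 6/√26 = 3√26/13.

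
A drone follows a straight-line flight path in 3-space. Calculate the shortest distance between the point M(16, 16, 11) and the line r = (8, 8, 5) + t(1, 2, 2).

Direction vector d = (1, 2, 2).
AP = (8, 8, 6); AP·d = 36, |AP|² = 164, |d|² = 9.
distance² = |AP|² − (AP·d)²/|d|² = 164 − 1296/9 = 20, so the distance is 2√5.

2√5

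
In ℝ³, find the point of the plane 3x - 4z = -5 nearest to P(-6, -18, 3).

The perpendicular from P has direction n = (3, 0, -4): r = (-6, -18, 3) + t(3, 0, -4).
Substitute into the plane: n·(P + tn) = -5 gives -30 + 25t = -5, so t = 1.
Foot = (-6, -18, 3) + 1·(3, 0, -4) = (-3, -18, -1).

(-3, -18, -1)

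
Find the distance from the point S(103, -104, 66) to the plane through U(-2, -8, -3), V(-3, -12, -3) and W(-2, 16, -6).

4

UV = (-1, -4, 0) and UW = (0, 24, -3), so a normal is n = UV × UW = (12, -3, -24).
Then n·(103, -104, 66) - 72 = -108.
|n| = √(144 + 9 + 576) = 27, so the distance is |-108|/27 = 4.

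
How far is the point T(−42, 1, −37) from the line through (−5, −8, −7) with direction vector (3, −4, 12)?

Direction vector d = (3, −4, 12).
AP = (−37, 9, −30); AP·d = -507, |AP|² = 2350, |d|² = 169.
distance² = |AP|² − (AP·d)²/|d|² = 2350 − 257049/169 = 829, so the distance is √829.

√829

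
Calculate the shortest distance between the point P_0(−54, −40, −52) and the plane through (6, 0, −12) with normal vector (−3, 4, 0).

4

The plane has equation n·(r − (6, 0, −12)) = 0, i.e. n·r = -18.
n = (−3, 4, 0); n·P − (-18) = 20; |n| = 5; distance = 20/5 = 4.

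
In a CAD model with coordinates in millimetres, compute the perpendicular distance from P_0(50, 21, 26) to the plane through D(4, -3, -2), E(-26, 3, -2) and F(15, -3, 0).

DE = (-30, 6, 0) and DF = (11, 0, 2), so a normal is n = DE × DF = (12, 60, -66).
n = (12, 60, -66); n·P − 0 = 144; |n| = 90; distance = 144/90 = 8/5.

8/5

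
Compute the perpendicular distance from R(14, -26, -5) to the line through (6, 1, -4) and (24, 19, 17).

√673

A direction vector is d = (18, 18, 21).
AP = (8, -27, -1); AP·d = -363, |AP|² = 794, |d|² = 1089.
distance² = |AP|² − (AP·d)²/|d|² = 794 − 131769/1089 = 673, so the distance is √673.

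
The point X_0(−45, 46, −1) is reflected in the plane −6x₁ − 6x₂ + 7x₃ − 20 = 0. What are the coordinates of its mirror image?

(-531/11, 470/11, 31/11)

With n = (−6, −6, 7), the signed offset is (n·X_0 − 20)/|n|² = -33/121 = -3/11.
X_0' = X_0 − 2t·n = (−45, 46, −1) − (-6/11)·(−6, −6, 7) = (−531/11, 470/11, 31/11).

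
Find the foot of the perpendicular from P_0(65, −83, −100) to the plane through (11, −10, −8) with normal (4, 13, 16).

The perpendicular from P_0 has direction n = (4, 13, 16): r = (65, −83, −100) + μ(4, 13, 16).
Substitute into the plane: n·(P_0 + μn) = -214 gives -2419 + 441μ = -214, so μ = 5.
Foot = (65, −83, −100) + 5·(4, 13, 16) = (85, −18, −20).

(85, -18, -20)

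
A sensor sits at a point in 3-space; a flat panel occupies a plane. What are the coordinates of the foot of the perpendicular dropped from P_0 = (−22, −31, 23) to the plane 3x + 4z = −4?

n = (3, 0, 4), |n|² = 25, and n·P_0 − (-4) = 30.
t = 30/25 = 6/5, so the foot is P_0 − t·n = (−22, −31, 23) − (6/5)·(3, 0, 4) = (−128/5, −31, 91/5).

(-128/5, -31, 91/5)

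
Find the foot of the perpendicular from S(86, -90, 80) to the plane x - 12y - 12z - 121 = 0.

(1457/17, -1470/17, 1420/17)

The perpendicular from S has direction n = (1, -12, -12): r = (86, -90, 80) + μ(1, -12, -12).
Substitute into the plane: n·(S + μn) = 121 gives 206 + 289μ = 121, so μ = -5/17.
Foot = (86, -90, 80) + (-5/17)·(1, -12, -12) = (1457/17, -1470/17, 1420/17).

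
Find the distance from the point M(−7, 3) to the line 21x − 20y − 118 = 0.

325/29

The normal to the line is n = (21, −20) with |n| = 29.
|n·M − 118| = |-207 − 118| = 325, so the distance is 325/29.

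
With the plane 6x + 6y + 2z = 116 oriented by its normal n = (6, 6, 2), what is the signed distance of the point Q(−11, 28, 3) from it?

n·Q − 116 = -8.
|n| = 2√19, so the signed distance is -4/√19.

-4/√19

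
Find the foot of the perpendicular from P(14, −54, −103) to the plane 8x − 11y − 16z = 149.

(-26, 1, -23)

The perpendicular from P has direction n = (8, −11, −16): r = (14, −54, −103) + t(8, −11, −16).
Substitute into the plane: n·(P + tn) = 149 gives 2354 + 441t = 149, so t = -5.
Foot = (14, −54, −103) + (-5)·(8, −11, −16) = (−26, 1, −23).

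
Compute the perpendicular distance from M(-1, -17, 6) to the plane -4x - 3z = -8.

6/5

Normal vector n = (-4, 0, -3), and n·(-1, -17, 6) - (-8) = -6.
|n| = √(16 + 0 + 9) = 5, so the distance is |-6|/5 = 6/5.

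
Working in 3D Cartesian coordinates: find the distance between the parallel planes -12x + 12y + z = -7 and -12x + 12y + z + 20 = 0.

With common normal n = (-12, 12, 1) (|n| = 17), the distance is |(-7) − (-20)|/|n| = 13/17.

13/17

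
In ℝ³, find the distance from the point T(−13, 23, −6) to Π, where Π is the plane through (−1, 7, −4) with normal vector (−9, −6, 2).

8/11

The plane has equation n·(r − (−1, 7, −4)) = 0, i.e. n·r = -41.
d = |(-9)·(-13) + (-6)·23 + 2·(-6) − (-41)| / √(81 + 36 + 4) = |8| / 11 = 8/11.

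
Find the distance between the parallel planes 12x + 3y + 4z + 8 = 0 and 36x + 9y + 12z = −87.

21/13

Divide the second equation by 3 to match normals: 12x + 3y + 4z = -29.
Both planes have normal n = (12, 3, 4), |n| = 13. Any point on the first plane is at distance |(-29) − (-8)|/|n| = 21/13 from the second.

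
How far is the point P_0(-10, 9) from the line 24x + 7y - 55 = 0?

d = |24·(-10) + 7·9 − 55| / √(576 + 49) = |-232|/25 = 232/25.

232/25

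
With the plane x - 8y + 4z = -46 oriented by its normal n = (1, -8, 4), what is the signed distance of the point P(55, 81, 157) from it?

n·P − (-46) = 81.
|n| = 9, so the signed distance is 81/9 = 9.

9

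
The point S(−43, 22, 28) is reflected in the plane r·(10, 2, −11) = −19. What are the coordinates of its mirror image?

(17, 34, -38)

n = (10, 2, −11), |n|² = 225, n·S − (-19) = -675, so t = -675/225 = -3.
Foot F = S − (-3)·n = (−13, 28, −5); the reflection is 2F − S = (17, 34, −38).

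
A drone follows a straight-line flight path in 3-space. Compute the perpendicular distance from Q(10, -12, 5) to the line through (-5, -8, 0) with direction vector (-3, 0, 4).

√241

Direction vector d = (-3, 0, 4).
AP = (15, -4, 5); AP·d = -25, |AP|² = 266, |d|² = 25.
distance² = |AP|² − (AP·d)²/|d|² = 266 − 625/25 = 241, so the distance is √241.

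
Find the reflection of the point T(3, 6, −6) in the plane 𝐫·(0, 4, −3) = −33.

n = (0, 4, −3), |n|² = 25, n·T − (-33) = 75, so t = 75/25 = 3.
Foot F = T − 3·n = (3, −6, 3); the reflection is 2F − T = (3, −18, 12).

(3, -18, 12)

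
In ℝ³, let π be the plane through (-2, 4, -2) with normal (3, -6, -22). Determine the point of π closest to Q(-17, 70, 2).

n = (3, -6, -22), |n|² = 529, and n·Q − 14 = -529.
t = -529/529 = -1, so the foot is Q − t·n = (-17, 70, 2) − (-1)·(3, -6, -22) = (-14, 64, -20).

(-14, 64, -20)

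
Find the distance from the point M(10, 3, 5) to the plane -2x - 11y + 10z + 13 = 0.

2/3

Normal vector n = (-2, -11, 10), and n·(10, 3, 5) - (-13) = 10.
|n| = √(4 + 121 + 100) = 15, so the distance is |10|/15 = 2/3.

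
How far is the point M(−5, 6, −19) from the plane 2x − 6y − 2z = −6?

n = (2, −6, −2); n·P − (-6) = -2; |n| = 2√11; distance = 2/(2√11) = √11/11.

√11/11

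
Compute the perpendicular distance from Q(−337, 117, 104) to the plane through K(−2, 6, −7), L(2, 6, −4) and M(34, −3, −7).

KL = (4, 0, 3) and KM = (36, −9, 0), so a normal is n = KL × KM = (27, 108, −36).
n = (27, 108, −36); n·P − 846 = -1053; |n| = 117; distance = 1053/117 = 9.

9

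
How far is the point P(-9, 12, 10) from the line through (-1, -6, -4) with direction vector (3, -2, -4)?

Direction vector d = (3, -2, -4).
AP = (-8, 18, 14), and AP × d = (-44, 10, -38).
|AP × d|² = 3480 and |d|² = 29, so the distance is √(3480/29) = √120 = 2√30.

2√30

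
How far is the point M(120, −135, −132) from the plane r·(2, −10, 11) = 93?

3

d = |2·120 + (-10)·(-135) + 11·(-132) − 93| / √(4 + 100 + 121) = |45| / 15 = 3.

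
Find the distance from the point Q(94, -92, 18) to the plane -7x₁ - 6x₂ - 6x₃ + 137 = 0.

7

Normal vector n = (-7, -6, -6), and n·(94, -92, 18) - (-137) = -77.
|n| = √(49 + 36 + 36) = 11, so the distance is |-77|/11 = 7.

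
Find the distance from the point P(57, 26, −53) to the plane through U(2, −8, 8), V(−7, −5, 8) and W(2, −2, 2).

UV = (−9, 3, 0) and UW = (0, 6, −6), so a normal is n = UV × UW = (−18, −54, −54).
Then n·(57, 26, −53) − (−36) = 468.
|n| = √(324 + 2916 + 2916) = 18√19, so the distance is |468|/(18√19) = 26/√19.

26/√19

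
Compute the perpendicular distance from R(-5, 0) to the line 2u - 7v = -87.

77/√53

The normal to the line is n = (2, -7) with |n| = √53.
|n·R − (-87)| = |-10 − (-87)| = 77, so the distance is 77/√53.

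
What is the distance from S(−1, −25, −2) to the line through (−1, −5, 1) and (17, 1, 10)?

A direction vector is d = (18, 6, 9).
AP = (0, −20, −3), and AP × d = (−162, −54, 360).
|AP × d|² = 158760 and |d|² = 441, so the distance is √(158760/441) = √360 = 6√10.

6√10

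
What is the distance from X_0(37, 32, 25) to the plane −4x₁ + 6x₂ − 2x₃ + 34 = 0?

√14

d = |(-4)·37 + 6·32 + (-2)·25 − (-34)| / √(16 + 36 + 4) = |28| / (2√14) = √14.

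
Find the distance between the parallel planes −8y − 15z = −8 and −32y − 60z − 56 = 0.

Divide the second equation by 4 to match normals: −8y − 15z = 14.
With common normal n = (0, −8, −15) (|n| = 17), the distance is |(-8) − 14|/|n| = 22/17.

22/17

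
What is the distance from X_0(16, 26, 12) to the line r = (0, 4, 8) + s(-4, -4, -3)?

10

Direction vector d = (-4, -4, -3).
AP = (16, 22, 4); AP·d = -164, |AP|² = 756, |d|² = 41.
distance² = |AP|² − (AP·d)²/|d|² = 756 − 26896/41 = 100, so the distance is 10.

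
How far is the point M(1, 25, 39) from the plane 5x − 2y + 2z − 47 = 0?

Normal vector n = (5, −2, 2), and n·(1, 25, 39) − 47 = −14.
|n| = √(25 + 4 + 4) = √33, so the distance is |-14|/√33 = 14/√33.

14/√33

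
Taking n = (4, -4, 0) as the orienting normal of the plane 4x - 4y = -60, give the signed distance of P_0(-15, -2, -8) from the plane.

√2

n·P_0 − (-60) = 8.
|n| = 4√2, so the signed distance is √2.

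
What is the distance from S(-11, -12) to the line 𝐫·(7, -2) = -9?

d = |7·(-11) + (-2)·(-12) − (-9)| / √(49 + 4) = |-44|/√53 = 44√53/53.

44/√53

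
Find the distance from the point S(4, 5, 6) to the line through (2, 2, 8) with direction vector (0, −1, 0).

Direction vector d = (0, −1, 0).
AP = (2, 3, −2), and AP × d = (−2, 0, −2).
|AP × d|² = 8 and |d|² = 1, so the distance is √8 = 2√2.

2√2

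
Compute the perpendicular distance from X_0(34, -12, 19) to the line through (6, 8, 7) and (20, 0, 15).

4√2

A direction vector is d = (14, -8, 8).
AP = (28, -20, 12), and AP × d = (-64, -56, 56).
|AP × d|² = 10368 and |d|² = 324, so the distance is √(10368/324) = √32 = 4√2.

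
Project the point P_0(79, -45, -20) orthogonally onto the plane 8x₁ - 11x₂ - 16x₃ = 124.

(55, -12, 28)

The perpendicular from P_0 has direction n = (8, -11, -16): r = (79, -45, -20) + t(8, -11, -16).
Substitute into the plane: n·(P_0 + tn) = 124 gives 1447 + 441t = 124, so t = -3.
Foot = (79, -45, -20) + (-3)·(8, -11, -16) = (55, -12, 28).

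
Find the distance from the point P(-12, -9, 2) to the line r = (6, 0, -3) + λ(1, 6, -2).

Direction vector d = (1, 6, -2).
AP = (-18, -9, 5), and AP × d = (-12, -31, -99).
|AP × d|² = 10906 and |d|² = 41, so the distance is √(10906/41) = √266.

√266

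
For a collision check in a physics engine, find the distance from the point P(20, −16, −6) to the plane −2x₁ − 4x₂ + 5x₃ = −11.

Normal vector n = (−2, −4, 5), and n·(20, −16, −6) − (−11) = 5.
|n| = √(4 + 16 + 25) = 3√5, so the distance is |5|/(3√5) = √5/3.

√5/3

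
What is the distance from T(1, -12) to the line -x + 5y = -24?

d = |(-1)·1 + 5·(-12) − (-24)| / √(1 + 25) = |-37|/√26 = 37/√26.

37√26/26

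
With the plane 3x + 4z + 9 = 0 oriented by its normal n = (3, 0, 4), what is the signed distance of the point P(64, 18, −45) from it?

21/5

n·P − (-9) = 21.
|n| = 5, so the signed distance is 21/5.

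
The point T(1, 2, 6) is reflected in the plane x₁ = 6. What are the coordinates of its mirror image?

n = (1, 0, 0), |n|² = 1, n·T − 6 = -5, so t = -5/1 = -5.
Foot F = T − (-5)·n = (6, 2, 6); the reflection is 2F − T = (11, 2, 6).

(11, 2, 6)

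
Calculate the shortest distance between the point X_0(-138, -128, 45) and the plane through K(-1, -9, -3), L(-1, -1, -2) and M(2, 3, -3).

5

KL = (0, 8, 1) and KM = (3, 12, 0), so a normal is n = KL × KM = (-12, 3, -24).
Then n·(-138, -128, 45) - 57 = 135.
|n| = √(144 + 9 + 576) = 27, so the distance is |135|/27 = 5.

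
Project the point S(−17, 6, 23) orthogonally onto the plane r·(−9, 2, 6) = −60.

(10, 0, 5)

n = (−9, 2, 6), |n|² = 121, and n·S − (-60) = 363.
t = 363/121 = 3, so the foot is S − t·n = (−17, 6, 23) − 3·(−9, 2, 6) = (10, 0, 5).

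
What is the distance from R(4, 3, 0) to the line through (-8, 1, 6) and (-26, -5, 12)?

A direction vector is d = (-18, -6, 6).
AP = (12, 2, -6); AP·d = -264, |AP|² = 184, |d|² = 396.
distance² = |AP|² − (AP·d)²/|d|² = 184 − 69696/396 = 8, so the distance is 2√2.

2√2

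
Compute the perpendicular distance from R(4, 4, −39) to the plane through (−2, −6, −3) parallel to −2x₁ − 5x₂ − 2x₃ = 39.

10√33/33

Parallel planes share the normal n = (−2, −5, −2); since (−2, −6, −3) lies on the plane, its equation is −2x₁ − 5x₂ − 2x₃ = 40.
n = (−2, −5, −2); n·P − 40 = 10; |n| = √33; distance = 10/√33.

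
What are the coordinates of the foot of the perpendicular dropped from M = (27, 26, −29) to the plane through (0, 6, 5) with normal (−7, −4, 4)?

(-8, 6, -9)

n = (−7, −4, 4), |n|² = 81, and n·M − (-4) = -405.
t = -405/81 = -5, so the foot is M − t·n = (27, 26, −29) − (-5)·(−7, −4, 4) = (−8, 6, −9).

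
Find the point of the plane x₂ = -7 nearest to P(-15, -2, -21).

n = (0, 1, 0), |n|² = 1, and n·P − (-7) = 5.
t = 5/1 = 5, so the foot is P − t·n = (-15, -2, -21) − 5·(0, 1, 0) = (-15, -7, -21).

(-15, -7, -21)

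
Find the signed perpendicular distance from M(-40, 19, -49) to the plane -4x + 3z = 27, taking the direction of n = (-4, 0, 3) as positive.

-14/5

n·M − 27 = -14.
|n| = 5, so the signed distance is -14/5.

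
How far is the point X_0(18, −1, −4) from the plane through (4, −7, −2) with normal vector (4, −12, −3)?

The plane has equation n·(r − (4, −7, −2)) = 0, i.e. n·r = 106.
d = |4·18 + (-12)·(-1) + (-3)·(-4) − 106| / √(16 + 144 + 9) = |-10| / 13 = 10/13.

10/13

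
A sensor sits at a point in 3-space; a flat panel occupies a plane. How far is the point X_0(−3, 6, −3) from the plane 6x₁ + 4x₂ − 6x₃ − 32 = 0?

n = (6, 4, −6); n·P − 32 = -8; |n| = 2√22; distance = 8/(2√22) = 2√22/11.

4/√22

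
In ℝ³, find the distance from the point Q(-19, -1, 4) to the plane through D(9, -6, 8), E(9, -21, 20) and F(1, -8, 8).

DE = (0, -15, 12) and DF = (-8, -2, 0), so a normal is n = DE × DF = (24, -96, -120).
Then n·(-19, -1, 4) - (-168) = -672.
|n| = √(576 + 9216 + 14400) = 24√42, so the distance is |-672|/(24√42) = 28/√42.

2√42/3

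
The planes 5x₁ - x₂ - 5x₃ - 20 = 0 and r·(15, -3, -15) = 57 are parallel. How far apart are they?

Divide the second equation by 3 to match normals: 5x₁ - x₂ - 5x₃ = 19.
Both planes have normal n = (5, -1, -5), |n| = √51. Any point on the first plane is at distance |19 − 20|/|n| = 1/√51 from the second.

1/√51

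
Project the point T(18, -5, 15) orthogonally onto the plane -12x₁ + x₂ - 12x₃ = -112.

(6, -4, 3)

n = (-12, 1, -12), |n|² = 289, and n·T − (-112) = -289.
t = -289/289 = -1, so the foot is T − t·n = (18, -5, 15) − (-1)·(-12, 1, -12) = (6, -4, 3).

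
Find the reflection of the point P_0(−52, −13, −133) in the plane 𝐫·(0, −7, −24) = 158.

n = (0, −7, −24), |n|² = 625, n·P_0 − 158 = 3125, so t = 3125/625 = 5.
Foot F = P_0 − 5·n = (−52, 22, −13); the reflection is 2F − P_0 = (−52, 57, 107).

(-52, 57, 107)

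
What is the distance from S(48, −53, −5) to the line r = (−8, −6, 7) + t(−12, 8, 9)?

Direction vector d = (−12, 8, 9).
AP = (56, −47, −12), and AP × d = (−327, −360, −116).
|AP × d|² = 249985 and |d|² = 289, so the distance is √(249985/289) = √865.

√865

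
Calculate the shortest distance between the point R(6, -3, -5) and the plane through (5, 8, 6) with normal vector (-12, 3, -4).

1/13

The plane has equation n·(r − (5, 8, 6)) = 0, i.e. n·r = -60.
n = (-12, 3, -4); n·P − (-60) = -1; |n| = 13; distance = 1/13.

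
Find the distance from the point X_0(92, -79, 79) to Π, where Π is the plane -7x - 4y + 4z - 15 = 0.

3

Normal vector n = (-7, -4, 4), and n·(92, -79, 79) - 15 = -27.
|n| = √(49 + 16 + 16) = 9, so the distance is |-27|/9 = 3.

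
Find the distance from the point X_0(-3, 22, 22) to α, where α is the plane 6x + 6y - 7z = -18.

Normal vector n = (6, 6, -7), and n·(-3, 22, 22) - (-18) = -22.
|n| = √(36 + 36 + 49) = 11, so the distance is |-22|/11 = 2.

2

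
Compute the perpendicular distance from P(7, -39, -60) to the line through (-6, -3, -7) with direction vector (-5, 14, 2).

Direction vector d = (-5, 14, 2).
AP = (13, -36, -53), and AP × d = (670, 239, 2).
|AP × d|² = 506025 and |d|² = 225, so the distance is √(506025/225) = √2249.

√2249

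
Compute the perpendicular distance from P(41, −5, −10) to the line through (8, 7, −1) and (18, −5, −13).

A direction vector is d = (10, −12, −12).
AP = (33, −12, −9), and AP × d = (36, 306, −276).
|AP × d|² = 171108 and |d|² = 388, so the distance is √(171108/388) = √441 = 21.

21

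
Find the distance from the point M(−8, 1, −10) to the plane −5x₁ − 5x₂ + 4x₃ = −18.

13/√66

d = |(-5)·(-8) + (-5)·1 + 4·(-10) − (-18)| / √(25 + 25 + 16) = |13| / √66 = 13/√66.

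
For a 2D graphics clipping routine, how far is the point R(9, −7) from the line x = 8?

1

The normal to the line is n = (1, 0) with |n| = 1.
|n·R − 8| = |9 − 8| = 1, so the distance is 1/1 = 1.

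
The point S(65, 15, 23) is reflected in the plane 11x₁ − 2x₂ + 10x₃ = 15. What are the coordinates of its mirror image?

(-23, 31, -57)

With n = (11, −2, 10), the signed offset is (n·S − 15)/|n|² = 900/225 = 4.
S' = S − 2t·n = (65, 15, 23) − 8·(11, −2, 10) = (−23, 31, −57).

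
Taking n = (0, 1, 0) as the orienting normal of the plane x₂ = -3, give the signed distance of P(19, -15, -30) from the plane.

-12

n·P − (-3) = -12.
|n| = 1, so the signed distance is -12/1 = -12.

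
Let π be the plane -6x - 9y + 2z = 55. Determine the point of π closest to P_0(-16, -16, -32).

(-10, -7, -34)

n = (-6, -9, 2), |n|² = 121, and n·P_0 − 55 = 121.
t = 121/121 = 1, so the foot is P_0 − t·n = (-16, -16, -32) − 1·(-6, -9, 2) = (-10, -7, -34).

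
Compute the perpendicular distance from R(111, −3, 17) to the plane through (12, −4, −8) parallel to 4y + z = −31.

29√17/17

Parallel planes share the normal n = (0, 4, 1); since (12, −4, −8) lies on the plane, its equation is 4y + z = -24.
n = (0, 4, 1); n·P − (-24) = 29; |n| = √17; distance = 29/√17.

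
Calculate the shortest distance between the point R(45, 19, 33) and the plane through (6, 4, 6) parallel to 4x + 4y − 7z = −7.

3

Parallel planes share the normal n = (4, 4, −7); since (6, 4, 6) lies on the plane, its equation is 4x + 4y − 7z = -2.
d = |4·45 + 4·19 + (-7)·33 − (-2)| / √(16 + 16 + 49) = |27| / 9 = 3.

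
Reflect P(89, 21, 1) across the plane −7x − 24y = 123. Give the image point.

(61, -75, 1)

n = (−7, −24, 0), |n|² = 625, n·P − 123 = -1250, so t = -1250/625 = -2.
Foot F = P − (-2)·n = (75, −27, 1); the reflection is 2F − P = (61, −75, 1).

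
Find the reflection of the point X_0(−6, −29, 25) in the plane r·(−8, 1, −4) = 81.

(-38, -25, 9)

n = (−8, 1, −4), |n|² = 81, n·X_0 − 81 = -162, so t = -162/81 = -2.
Foot F = X_0 − (-2)·n = (−22, −27, 17); the reflection is 2F − X_0 = (−38, −25, 9).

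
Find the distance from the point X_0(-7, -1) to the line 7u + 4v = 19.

d = |7·(-7) + 4·(-1) − 19| / √(49 + 16) = |-72|/√65 = 72√65/65.

72√65/65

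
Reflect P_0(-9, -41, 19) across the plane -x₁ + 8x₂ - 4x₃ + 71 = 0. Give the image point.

(-17, 23, -13)

With n = (-1, 8, -4), the signed offset is (n·P_0 − (-71))/|n|² = -324/81 = -4.
P_0' = P_0 − 2t·n = (-9, -41, 19) − (-8)·(-1, 8, -4) = (-17, 23, -13).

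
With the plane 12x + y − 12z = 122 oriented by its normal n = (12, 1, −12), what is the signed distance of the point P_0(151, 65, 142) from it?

n·P_0 − 122 = 51.
|n| = 17, so the signed distance is 51/17 = 3.

3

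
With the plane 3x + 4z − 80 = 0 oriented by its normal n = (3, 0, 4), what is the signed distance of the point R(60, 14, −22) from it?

n·R − 80 = 12.
|n| = 5, so the signed distance is 12/5.

12/5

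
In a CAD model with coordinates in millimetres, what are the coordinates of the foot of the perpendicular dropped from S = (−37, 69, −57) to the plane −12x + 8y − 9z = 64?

(23, 29, -12)

n = (−12, 8, −9), |n|² = 289, and n·S − 64 = 1445.
t = 1445/289 = 5, so the foot is S − t·n = (−37, 69, −57) − 5·(−12, 8, −9) = (23, 29, −12).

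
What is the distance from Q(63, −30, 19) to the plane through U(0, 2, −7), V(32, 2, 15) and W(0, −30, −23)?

1

UV = (32, 0, 22) and UW = (0, −32, −16), so a normal is n = UV × UW = (704, 512, −1024).
n = (704, 512, −1024); n·P − 8192 = 1344; |n| = 1344; distance = 1344/1344 = 1.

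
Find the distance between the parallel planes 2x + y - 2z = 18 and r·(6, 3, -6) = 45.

1

Divide the second equation by 3 to match normals: 2x + y - 2z = 15.
With common normal n = (2, 1, -2) (|n| = 3), the distance is |18 − 15|/|n| = 3/3 = 1.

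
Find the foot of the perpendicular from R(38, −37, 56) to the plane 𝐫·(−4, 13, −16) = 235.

(22, 15, -8)

n = (−4, 13, −16), |n|² = 441, and n·R − 235 = -1764.
t = -1764/441 = -4, so the foot is R − t·n = (38, −37, 56) − (-4)·(−4, 13, −16) = (22, 15, −8).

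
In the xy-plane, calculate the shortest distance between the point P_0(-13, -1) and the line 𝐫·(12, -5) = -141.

10/13

d = |12·(-13) + (-5)·(-1) − (-141)| / √(144 + 25) = |-10|/13 = 10/13.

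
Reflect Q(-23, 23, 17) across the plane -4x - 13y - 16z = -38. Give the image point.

n = (-4, -13, -16), |n|² = 441, n·Q − (-38) = -441, so t = -441/441 = -1.
Foot F = Q − (-1)·n = (-27, 10, 1); the reflection is 2F − Q = (-31, -3, -15).

(-31, -3, -15)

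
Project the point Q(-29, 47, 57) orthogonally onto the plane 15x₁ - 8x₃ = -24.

(16, 47, 33)

The perpendicular from Q has direction n = (15, 0, -8): r = (-29, 47, 57) + t(15, 0, -8).
Substitute into the plane: n·(Q + tn) = -24 gives -891 + 289t = -24, so t = 3.
Foot = (-29, 47, 57) + 3·(15, 0, -8) = (16, 47, 33).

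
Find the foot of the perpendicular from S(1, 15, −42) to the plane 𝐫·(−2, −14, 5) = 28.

n = (−2, −14, 5), |n|² = 225, and n·S − 28 = -450.
t = -450/225 = -2, so the foot is S − t·n = (1, 15, −42) − (-2)·(−2, −14, 5) = (−3, −13, −32).

(-3, -13, -32)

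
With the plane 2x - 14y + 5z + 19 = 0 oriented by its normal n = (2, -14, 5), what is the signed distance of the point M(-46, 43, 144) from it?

n·M − (-19) = 45.
|n| = 15, so the signed distance is 45/15 = 3.

3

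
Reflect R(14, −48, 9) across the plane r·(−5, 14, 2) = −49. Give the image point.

(-16, 36, 21)

With n = (−5, 14, 2), the signed offset is (n·R − (-49))/|n|² = -675/225 = -3.
R' = R − 2t·n = (14, −48, 9) − (-6)·(−5, 14, 2) = (−16, 36, 21).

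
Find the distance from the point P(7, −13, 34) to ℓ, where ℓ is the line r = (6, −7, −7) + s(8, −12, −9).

Direction vector d = (8, −12, −9).
AP = (1, −6, 41), and AP × d = (546, 337, 36).
|AP × d|² = 412981 and |d|² = 289, so the distance is √(412981/289) = √1429.

√1429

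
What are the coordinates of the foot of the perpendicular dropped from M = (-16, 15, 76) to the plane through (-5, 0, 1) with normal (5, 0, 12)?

The perpendicular from M has direction n = (5, 0, 12): r = (-16, 15, 76) + t(5, 0, 12).
Substitute into the plane: n·(M + tn) = -13 gives 832 + 169t = -13, so t = -5.
Foot = (-16, 15, 76) + (-5)·(5, 0, 12) = (-41, 15, 16).

(-41, 15, 16)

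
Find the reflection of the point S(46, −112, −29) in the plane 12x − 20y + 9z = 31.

n = (12, −20, 9), |n|² = 625, n·S − 31 = 2500, so t = 2500/625 = 4.
Foot F = S − 4·n = (−2, −32, −65); the reflection is 2F − S = (−50, 48, −101).

(-50, 48, -101)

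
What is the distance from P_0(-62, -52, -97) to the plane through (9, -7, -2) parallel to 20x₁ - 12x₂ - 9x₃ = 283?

Parallel planes share the normal n = (20, -12, -9); since (9, -7, -2) lies on the plane, its equation is 20x₁ - 12x₂ - 9x₃ = 282.
Then n·(-62, -52, -97) - 282 = -25.
|n| = √(400 + 144 + 81) = 25, so the distance is |-25|/25 = 1.

1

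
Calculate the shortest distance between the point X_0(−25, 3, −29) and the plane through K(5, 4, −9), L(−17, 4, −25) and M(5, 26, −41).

4/21

KL = (−22, 0, −16) and KM = (0, 22, −32), so a normal is n = KL × KM = (352, −704, −484).
n = (352, −704, −484); n·P − 3300 = -176; |n| = 924; distance = 176/924 = 4/21.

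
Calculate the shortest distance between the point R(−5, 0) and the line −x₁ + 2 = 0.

7

The normal to the line is n = (−1, 0) with |n| = 1.
|n·R − (-2)| = |5 − (-2)| = 7, so the distance is 7/1 = 7.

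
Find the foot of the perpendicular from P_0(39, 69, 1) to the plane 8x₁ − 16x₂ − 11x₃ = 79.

n = (8, −16, −11), |n|² = 441, and n·P_0 − 79 = -882.
t = -882/441 = -2, so the foot is P_0 − t·n = (39, 69, 1) − (-2)·(8, −16, −11) = (55, 37, −21).

(55, 37, -21)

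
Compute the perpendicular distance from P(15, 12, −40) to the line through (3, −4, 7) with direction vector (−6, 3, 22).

√493

Direction vector d = (−6, 3, 22).
AP = (12, 16, −47); AP·d = -1058, |AP|² = 2609, |d|² = 529.
distance² = |AP|² − (AP·d)²/|d|² = 2609 − 1119364/529 = 493, so the distance is √493.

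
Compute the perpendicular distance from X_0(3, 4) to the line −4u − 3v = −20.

d = |(-4)·3 + (-3)·4 − (-20)| / √(16 + 9) = |-4|/5 = 4/5.

4/5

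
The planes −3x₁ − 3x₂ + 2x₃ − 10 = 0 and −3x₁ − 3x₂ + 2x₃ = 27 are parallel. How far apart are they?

17√22/22

Both planes have normal n = (−3, −3, 2), |n| = √22. Any point on the first plane is at distance |27 − 10|/|n| = 17/√22 from the second.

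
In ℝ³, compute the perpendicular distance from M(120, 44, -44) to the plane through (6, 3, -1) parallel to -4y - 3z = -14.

Parallel planes share the normal n = (0, -4, -3); since (6, 3, -1) lies on the plane, its equation is -4y - 3z = -9.
Then n·(120, 44, -44) - (-9) = -35.
|n| = √(0 + 16 + 9) = 5, so the distance is |-35|/5 = 7.

7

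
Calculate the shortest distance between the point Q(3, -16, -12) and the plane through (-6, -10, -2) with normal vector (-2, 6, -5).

The plane has equation n·(r − (-6, -10, -2)) = 0, i.e. n·r = -38.
Then n·(3, -16, -12) - (-38) = -4.
|n| = √(4 + 36 + 25) = √65, so the distance is |-4|/√65 = 4/√65.

4/√65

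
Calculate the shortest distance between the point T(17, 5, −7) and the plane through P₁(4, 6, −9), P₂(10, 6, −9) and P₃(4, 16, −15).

7/√34

P₁P₂ = (6, 0, 0) and P₁P₃ = (0, 10, −6), so a normal is n = P₁P₂ × P₁P₃ = (0, 36, 60).
Then n·(17, 5, −7) − (−324) = 84.
|n| = √(0 + 1296 + 3600) = 12√34, so the distance is |84|/(12√34) = 7/√34.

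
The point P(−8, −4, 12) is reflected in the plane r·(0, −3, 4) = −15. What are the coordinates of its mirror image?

(-8, 14, -12)

With n = (0, −3, 4), the signed offset is (n·P − (-15))/|n|² = 75/25 = 3.
P' = P − 2t·n = (−8, −4, 12) − 6·(0, −3, 4) = (−8, 14, −12).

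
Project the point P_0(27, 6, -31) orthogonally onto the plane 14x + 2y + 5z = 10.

n = (14, 2, 5), |n|² = 225, and n·P_0 − 10 = 225.
t = 225/225 = 1, so the foot is P_0 − t·n = (27, 6, -31) − 1·(14, 2, 5) = (13, 4, -36).

(13, 4, -36)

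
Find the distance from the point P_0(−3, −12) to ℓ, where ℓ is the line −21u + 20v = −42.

135/29

The normal to the line is n = (−21, 20) with |n| = 29.
|n·P_0 − (-42)| = |-177 − (-42)| = 135, so the distance is 135/29.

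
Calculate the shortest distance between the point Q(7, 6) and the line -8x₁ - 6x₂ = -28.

d = |(-8)·7 + (-6)·6 − (-28)| / √(64 + 36) = |-64|/10 = 32/5.

32/5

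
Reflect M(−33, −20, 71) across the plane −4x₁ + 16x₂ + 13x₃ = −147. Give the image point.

n = (−4, 16, 13), |n|² = 441, n·M − (-147) = 882, so t = 882/441 = 2.
Foot F = M − 2·n = (−25, −52, 45); the reflection is 2F − M = (−17, −84, 19).

(-17, -84, 19)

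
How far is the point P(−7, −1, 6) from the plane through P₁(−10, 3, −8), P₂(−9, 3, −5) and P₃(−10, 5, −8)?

P₁P₂ = (1, 0, 3) and P₁P₃ = (0, 2, 0), so a normal is n = P₁P₂ × P₁P₃ = (−6, 0, 2).
n = (−6, 0, 2); n·P − 44 = 10; |n| = 2√10; distance = 10/(2√10) = 5/√10.

5/√10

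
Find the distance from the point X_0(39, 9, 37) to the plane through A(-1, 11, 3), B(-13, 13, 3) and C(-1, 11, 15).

AB = (-12, 2, 0) and AC = (0, 0, 12), so a normal is n = AB × AC = (24, 144, 0).
d = |24·39 + 144·9 − 1560| / √(576 + 20736 + 0) = |672| / (24√37) = 28/√37.

28/√37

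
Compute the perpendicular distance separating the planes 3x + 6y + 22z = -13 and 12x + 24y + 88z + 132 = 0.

Divide the second equation by 4 to match normals: 3x + 6y + 22z = -33.
Both planes have normal n = (3, 6, 22), |n| = 23. Any point on the first plane is at distance |(-33) − (-13)|/|n| = 20/23 from the second.

20/23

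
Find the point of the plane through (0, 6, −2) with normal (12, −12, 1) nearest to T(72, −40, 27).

The perpendicular from T has direction n = (12, −12, 1): r = (72, −40, 27) + μ(12, −12, 1).
Substitute into the plane: n·(T + μn) = -74 gives 1371 + 289μ = -74, so μ = -5.
Foot = (72, −40, 27) + (-5)·(12, −12, 1) = (12, 20, 22).

(12, 20, 22)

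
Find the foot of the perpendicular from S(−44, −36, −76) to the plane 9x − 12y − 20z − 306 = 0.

(-62, -12, -36)

n = (9, −12, −20), |n|² = 625, and n·S − 306 = 1250.
t = 1250/625 = 2, so the foot is S − t·n = (−44, −36, −76) − 2·(9, −12, −20) = (−62, −12, −36).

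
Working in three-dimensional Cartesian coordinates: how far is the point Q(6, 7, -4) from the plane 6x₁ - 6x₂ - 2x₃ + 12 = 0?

7/√19

d = |6·6 + (-6)·7 + (-2)·(-4) − (-12)| / √(36 + 36 + 4) = |14| / (2√19) = 7√19/19.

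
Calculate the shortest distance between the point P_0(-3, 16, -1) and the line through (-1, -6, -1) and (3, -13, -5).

A direction vector is d = (4, -7, -4).
AP = (-2, 22, 0), and AP × d = (-88, -8, -74).
|AP × d|² = 13284 and |d|² = 81, so the distance is √(13284/81) = √164 = 2√41.

2√41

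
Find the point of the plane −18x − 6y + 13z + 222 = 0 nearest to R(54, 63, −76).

(-18, 39, -24)

n = (−18, −6, 13), |n|² = 529, and n·R − (-222) = -2116.
t = -2116/529 = -4, so the foot is R − t·n = (54, 63, −76) − (-4)·(−18, −6, 13) = (−18, 39, −24).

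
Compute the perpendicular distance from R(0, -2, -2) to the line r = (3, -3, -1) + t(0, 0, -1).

√10

Direction vector d = (0, 0, -1).
AP = (-3, 1, -1), and AP × d = (-1, -3, 0).
|AP × d|² = 10 and |d|² = 1, so the distance is √10.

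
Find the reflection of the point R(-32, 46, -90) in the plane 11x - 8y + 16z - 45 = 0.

(78, -34, 70)

n = (11, -8, 16), |n|² = 441, n·R − 45 = -2205, so t = -2205/441 = -5.
Foot F = R − (-5)·n = (23, 6, -10); the reflection is 2F − R = (78, -34, 70).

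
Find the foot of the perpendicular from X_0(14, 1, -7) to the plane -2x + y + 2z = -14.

The perpendicular from X_0 has direction n = (-2, 1, 2): r = (14, 1, -7) + μ(-2, 1, 2).
Substitute into the plane: n·(X_0 + μn) = -14 gives -41 + 9μ = -14, so μ = 3.
Foot = (14, 1, -7) + 3·(-2, 1, 2) = (8, 4, -1).

(8, 4, -1)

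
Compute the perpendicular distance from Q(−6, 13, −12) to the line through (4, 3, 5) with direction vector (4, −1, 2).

3√17

Direction vector d = (4, −1, 2).
AP = (−10, 10, −17), and AP × d = (3, −48, −30).
|AP × d|² = 3213 and |d|² = 21, so the distance is √(3213/21) = √153 = 3√17.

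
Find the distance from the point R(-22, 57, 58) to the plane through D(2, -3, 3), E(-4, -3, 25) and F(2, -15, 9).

DE = (-6, 0, 22) and DF = (0, -12, 6), so a normal is n = DE × DF = (264, 36, 72).
Then n·(-22, 57, 58) - 636 = -216.
|n| = √(69696 + 1296 + 5184) = 276, so the distance is |-216|/276 = 18/23.

18/23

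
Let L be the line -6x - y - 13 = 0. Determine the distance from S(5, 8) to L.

51/√37

The normal to the line is n = (-6, -1) with |n| = √37.
|n·S − 13| = |-38 − 13| = 51, so the distance is 51/√37 = 51√37/37.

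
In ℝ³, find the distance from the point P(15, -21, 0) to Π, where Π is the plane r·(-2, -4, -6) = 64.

Normal vector n = (-2, -4, -6), and n·(15, -21, 0) - 64 = -10.
|n| = √(4 + 16 + 36) = 2√14, so the distance is |-10|/(2√14) = 5/√14.

5√14/14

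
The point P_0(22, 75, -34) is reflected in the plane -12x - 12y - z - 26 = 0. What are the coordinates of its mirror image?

(-74, -21, -42)

n = (-12, -12, -1), |n|² = 289, n·P_0 − 26 = -1156, so t = -1156/289 = -4.
Foot F = P_0 − (-4)·n = (-26, 27, -38); the reflection is 2F − P_0 = (-74, -21, -42).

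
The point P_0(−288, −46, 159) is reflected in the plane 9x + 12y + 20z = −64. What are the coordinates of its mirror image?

n = (9, 12, 20), |n|² = 625, n·P_0 − (-64) = 100, so t = 100/625 = 4/25.
Foot F = P_0 − (4/25)·n = (−7236/25, −1198/25, 779/5); the reflection is 2F − P_0 = (−7272/25, −1246/25, 763/5).

(-7272/25, -1246/25, 763/5)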